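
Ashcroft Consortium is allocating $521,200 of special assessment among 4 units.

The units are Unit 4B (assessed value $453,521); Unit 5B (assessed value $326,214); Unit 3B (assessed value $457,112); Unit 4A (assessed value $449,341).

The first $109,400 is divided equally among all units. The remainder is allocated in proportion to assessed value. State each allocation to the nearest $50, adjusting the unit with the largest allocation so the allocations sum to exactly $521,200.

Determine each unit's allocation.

First tranche $109,400 split equally: $27,350 each.
Remainder $411,800 by assessed value (total 1,686,188): Unit 4B 110,758.67 → $110,750; Unit 5B 79,667.82 → $79,650; Unit 3B 111,635.67 → $111,650; Unit 4A 109,737.84 → $109,750.
Totals: Unit 4B $27,350 + $110,750 = $138,100; Unit 5B $27,350 + $79,650 = $107,000; Unit 3B $27,350 + $111,650 = $139,000; Unit 4A $27,350 + $109,750 = $137,100.

Unit 4B: $138,100 | Unit 5B: $107,000 | Unit 3B: $139,000 | Unit 4A: $137,100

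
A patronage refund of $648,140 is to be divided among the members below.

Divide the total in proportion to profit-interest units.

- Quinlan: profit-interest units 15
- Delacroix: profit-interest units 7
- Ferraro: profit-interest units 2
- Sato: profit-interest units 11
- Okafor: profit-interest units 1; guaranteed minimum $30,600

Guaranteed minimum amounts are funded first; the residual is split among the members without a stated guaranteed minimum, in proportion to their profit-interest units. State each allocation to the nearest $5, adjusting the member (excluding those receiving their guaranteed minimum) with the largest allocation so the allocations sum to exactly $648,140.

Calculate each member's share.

Quinlan: $264,655; Delacroix: $123,510; Ferraro: $35,290; Sato: $194,085; Okafor: $30,600

Fund the minimums — Okafor $30,600. Residual $617,540.
Residual split over remaining profit-interest units 35: Quinlan 264,660.00 → $264,660; Delacroix 123,508.00 → $123,510; Ferraro 35,288.00 → $35,290; Sato 194,084.00 → $194,085.
Rounding difference −$5 applied to Quinlan → $264,655.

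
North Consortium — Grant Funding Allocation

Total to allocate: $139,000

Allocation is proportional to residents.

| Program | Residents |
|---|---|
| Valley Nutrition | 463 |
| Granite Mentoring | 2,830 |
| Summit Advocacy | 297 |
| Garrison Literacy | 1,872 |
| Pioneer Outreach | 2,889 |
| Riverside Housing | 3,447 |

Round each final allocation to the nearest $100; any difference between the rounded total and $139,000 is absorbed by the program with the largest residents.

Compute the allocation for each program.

Sum of residents: 463 + 2,830 + 297 + 1,872 + 2,889 + 3,447 = 11,798.
Proportional shares: Valley Nutrition 5,454.91; Granite Mentoring 33,342.09; Summit Advocacy 3,499.15; Garrison Literacy 22,055.26; Pioneer Outreach 34,037.21; Riverside Housing 40,611.37.
Rounded to nearest $100: Valley Nutrition $5,500; Granite Mentoring $33,300; Summit Advocacy $3,500; Garrison Literacy $22,100; Pioneer Outreach $34,000; Riverside Housing $40,600. Sum = $139,000.
Rounded total matches; no reconciliation needed.

Valley Nutrition: $5,500 · Granite Mentoring: $33,300 · Summit Advocacy: $3,500 · Garrison Literacy: $22,100 · Pioneer Outreach: $34,000 · Riverside Housing: $40,600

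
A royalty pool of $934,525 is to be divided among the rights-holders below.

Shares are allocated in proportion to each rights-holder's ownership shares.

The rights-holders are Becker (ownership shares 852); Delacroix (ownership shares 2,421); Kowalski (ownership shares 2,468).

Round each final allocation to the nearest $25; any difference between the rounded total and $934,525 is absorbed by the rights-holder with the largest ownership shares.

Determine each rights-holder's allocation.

Becker: $138,700 | Delacroix: $394,100 | Kowalski: $401,725

Ownership shares total: 5,741.
Raw shares: Becker 852/5,741 × $934,525 = 138,689.30; Delacroix 2,421/5,741 × $934,525 = 394,092.50; Kowalski 2,468/5,741 × $934,525 = 401,743.20.
At nearest $25: Becker $138,700; Delacroix $394,100; Kowalski $401,750. Sum = $934,550.
Difference $934,525 − $934,550 = −$25 applied to largest ownership shares (Kowalski): Kowalski becomes $401,725.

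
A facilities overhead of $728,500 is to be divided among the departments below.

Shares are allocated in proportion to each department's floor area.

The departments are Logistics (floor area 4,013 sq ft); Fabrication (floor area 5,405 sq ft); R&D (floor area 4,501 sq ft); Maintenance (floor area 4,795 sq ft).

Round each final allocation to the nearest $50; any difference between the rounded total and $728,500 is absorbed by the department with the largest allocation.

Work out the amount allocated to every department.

Logistics: $156,200; Fabrication: $210,450; R&D: $175,200; Maintenance: $186,650

Total floor area = 18,714.
Unrounded shares: Logistics 4,013/18,714 × $728,500 = 156,218.37; Fabrication 5,405/18,714 × $728,500 = 210,406.25; R&D 4,501/18,714 × $728,500 = 175,215.27; Maintenance 4,795/18,714 × $728,500 = 186,660.12.
Rounded to nearest $50: Logistics $156,200; Fabrication $210,400; R&D $175,200; Maintenance $186,650. Sum = $728,450.
Difference $728,500 − $728,450 = +$50 applied to largest allocation (Fabrication): Fabrication becomes $210,450.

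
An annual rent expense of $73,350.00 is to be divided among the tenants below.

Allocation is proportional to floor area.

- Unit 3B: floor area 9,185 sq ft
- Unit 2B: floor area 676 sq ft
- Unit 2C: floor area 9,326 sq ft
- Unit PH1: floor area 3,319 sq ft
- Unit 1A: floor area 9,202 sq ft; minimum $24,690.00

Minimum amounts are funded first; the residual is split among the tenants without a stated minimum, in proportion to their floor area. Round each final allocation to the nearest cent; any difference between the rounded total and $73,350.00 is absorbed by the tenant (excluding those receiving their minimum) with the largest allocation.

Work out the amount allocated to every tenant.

Unit 3B: $19,858.80 · Unit 2B: $1,461.57 · Unit 2C: $20,163.65 · Unit PH1: $7,175.98 · Unit 1A: $24,690.00

Minimums first: Unit 1A $24,690.00. Balance $48,660.00.
Balance split over remaining floor area 22,506: Unit 3B 19,858.7977 → $19,858.80; Unit 2B 1,461.5729 → $1,461.57; Unit 2C 20,163.6524 → $20,163.65; Unit PH1 7,175.9771 → $7,175.98.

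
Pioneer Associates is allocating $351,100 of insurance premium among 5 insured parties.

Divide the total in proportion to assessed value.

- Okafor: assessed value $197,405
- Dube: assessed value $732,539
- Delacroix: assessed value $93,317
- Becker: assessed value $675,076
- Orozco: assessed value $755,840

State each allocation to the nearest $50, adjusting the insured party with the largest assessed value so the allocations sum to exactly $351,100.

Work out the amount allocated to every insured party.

Combined assessed value = 197,405 + 732,539 + 93,317 + 675,076 + 755,840 = 2,454,177.
Proportional shares: Okafor 28,241.20; Dube 104,798.65; Delacroix 13,350.14; Becker 96,577.87; Orozco 108,132.15.
After rounding ($50): Okafor $28,250; Dube $104,800; Delacroix $13,350; Becker $96,600; Orozco $108,150. Sum = $351,150.
Difference $351,100 − $351,150 = −$50 applied to largest assessed value (Orozco): Orozco becomes $108,100.

Okafor: $28,250 | Dube: $104,800 | Delacroix: $13,350 | Becker: $96,600 | Orozco: $108,100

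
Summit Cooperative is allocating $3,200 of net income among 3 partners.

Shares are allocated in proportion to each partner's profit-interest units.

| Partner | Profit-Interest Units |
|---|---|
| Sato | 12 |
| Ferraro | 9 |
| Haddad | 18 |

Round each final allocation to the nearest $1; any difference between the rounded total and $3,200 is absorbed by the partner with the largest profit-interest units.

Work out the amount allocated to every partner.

Sato: $985; Ferraro: $738; Haddad: $1,477

Total profit-interest units = 12 + 9 + 18 = 39.
Pro-rata amounts: Sato 984.62; Ferraro 738.46; Haddad 1,476.92.
At nearest $1: Sato $985; Ferraro $738; Haddad $1,477. Sum = $3,200.
No rounding difference to absorb.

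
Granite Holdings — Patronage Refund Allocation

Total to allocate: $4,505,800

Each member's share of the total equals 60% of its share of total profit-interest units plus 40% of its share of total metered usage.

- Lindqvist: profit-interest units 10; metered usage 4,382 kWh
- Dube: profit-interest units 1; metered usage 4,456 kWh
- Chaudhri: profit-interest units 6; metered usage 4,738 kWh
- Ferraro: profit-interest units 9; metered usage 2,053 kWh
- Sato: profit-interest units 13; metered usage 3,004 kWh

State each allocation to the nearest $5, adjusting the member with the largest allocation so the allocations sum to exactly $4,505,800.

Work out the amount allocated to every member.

Profit-interest units total 39; metered usage total 18,633.
Blended shares (60% profit-interest units + 40% metered usage): Lindqvist 0.2479; Dube 0.1110; Chaudhri 0.1940; Ferraro 0.1825; Sato 0.2645.
Pro-rata amounts: Lindqvist 1,117,059.08; Dube 500,336.90; Chaudhri 874,214.00; Ferraro 822,461.17; Sato 1,191,728.84.
At nearest $5: Lindqvist $1,117,060; Dube $500,335; Chaudhri $874,215; Ferraro $822,460; Sato $1,191,730. Sum = $4,505,800.
Sum already equals the total — no adjustment.

Lindqvist: $1,117,060; Dube: $500,335; Chaudhri: $874,215; Ferraro: $822,460; Sato: $1,191,730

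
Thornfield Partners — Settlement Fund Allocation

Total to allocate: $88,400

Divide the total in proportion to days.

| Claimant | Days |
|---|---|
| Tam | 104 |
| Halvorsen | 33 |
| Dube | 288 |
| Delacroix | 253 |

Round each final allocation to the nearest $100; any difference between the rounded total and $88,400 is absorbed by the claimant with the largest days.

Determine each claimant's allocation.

Tam: $13,600 · Halvorsen: $4,300 · Dube: $37,500 · Delacroix: $33,000

Total days = 678.
Proportional shares: Tam 104/678 × $88,400 = 13,559.88; Halvorsen 33/678 × $88,400 = 4,302.65; Dube 288/678 × $88,400 = 37,550.44; Delacroix 253/678 × $88,400 = 32,987.02.
After rounding ($100): Tam $13,600; Halvorsen $4,300; Dube $37,600; Delacroix $33,000. Sum = $88,500.
Difference $88,400 − $88,500 = −$100 applied to largest days (Dube): Dube becomes $37,500.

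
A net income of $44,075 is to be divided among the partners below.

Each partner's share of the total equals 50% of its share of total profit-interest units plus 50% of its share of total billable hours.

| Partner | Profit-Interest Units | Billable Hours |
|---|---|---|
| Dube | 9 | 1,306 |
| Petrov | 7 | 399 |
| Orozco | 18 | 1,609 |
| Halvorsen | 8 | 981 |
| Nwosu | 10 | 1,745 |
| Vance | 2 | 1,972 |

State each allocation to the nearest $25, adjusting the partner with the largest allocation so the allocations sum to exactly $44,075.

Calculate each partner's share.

Dube: $7,275; Petrov: $3,950; Orozco: $11,750; Halvorsen: $5,975; Nwosu: $8,875; Vance: $6,250

Profit-interest units total 54; billable hours total 8,012.
Combined weights (50% profit-interest units + 50% billable hours): Dube 0.1648; Petrov 0.0897; Orozco 0.2671; Halvorsen 0.1353; Nwosu 0.2015; Vance 0.1416.
Pro-rata amounts: Dube 7,265.15; Petrov 3,954.19; Orozco 11,771.49; Halvorsen 5,963.12; Nwosu 8,880.75; Vance 6,240.31.
Rounded to nearest $25: Dube $7,275; Petrov $3,950; Orozco $11,775; Halvorsen $5,975; Nwosu $8,875; Vance $6,250. Sum = $44,100.
Difference $44,075 − $44,100 = −$25 applied to largest allocation (Orozco): Orozco becomes $11,750.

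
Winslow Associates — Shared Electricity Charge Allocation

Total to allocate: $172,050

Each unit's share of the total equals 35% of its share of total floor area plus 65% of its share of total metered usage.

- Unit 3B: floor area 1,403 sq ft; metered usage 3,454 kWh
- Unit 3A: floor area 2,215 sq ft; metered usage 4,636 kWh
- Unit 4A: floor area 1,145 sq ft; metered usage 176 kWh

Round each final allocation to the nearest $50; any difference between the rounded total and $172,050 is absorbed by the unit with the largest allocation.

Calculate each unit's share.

Floor area total 4,763; metered usage total 8,266.
Blended shares (35% floor area + 65% metered usage): Unit 3B 0.3747; Unit 3A 0.5273; Unit 4A 0.0980.
Pro-rata amounts: Unit 3B 64,467.71; Unit 3A 90,725.17; Unit 4A 16,857.11.
Rounded to nearest $50: Unit 3B $64,450; Unit 3A $90,750; Unit 4A $16,850. Sum = $172,050.
Rounded total matches; no reconciliation needed.

Unit 3B: $64,450 | Unit 3A: $90,750 | Unit 4A: $16,850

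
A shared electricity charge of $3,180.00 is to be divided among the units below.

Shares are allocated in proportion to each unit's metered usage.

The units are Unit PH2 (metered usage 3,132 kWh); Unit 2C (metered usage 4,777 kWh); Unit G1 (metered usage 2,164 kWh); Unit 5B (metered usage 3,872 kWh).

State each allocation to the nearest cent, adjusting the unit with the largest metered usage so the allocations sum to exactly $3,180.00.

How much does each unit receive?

Metered usage total: 3,132 + 4,777 + 2,164 + 3,872 = 13,945.
Unrounded shares: Unit PH2 714.2173; Unit 2C 1,089.3410; Unit G1 493.4758; Unit 5B 882.9659.
After rounding (cent): Unit PH2 $714.22; Unit 2C $1,089.34; Unit G1 $493.48; Unit 5B $882.97. Sum = $3,180.01.
Difference $3,180.00 − $3,180.01 = −$0.01 applied to largest metered usage (Unit 2C): Unit 2C becomes $1,089.33.

Unit PH2: $714.22 | Unit 2C: $1,089.33 | Unit G1: $493.48 | Unit 5B: $882.97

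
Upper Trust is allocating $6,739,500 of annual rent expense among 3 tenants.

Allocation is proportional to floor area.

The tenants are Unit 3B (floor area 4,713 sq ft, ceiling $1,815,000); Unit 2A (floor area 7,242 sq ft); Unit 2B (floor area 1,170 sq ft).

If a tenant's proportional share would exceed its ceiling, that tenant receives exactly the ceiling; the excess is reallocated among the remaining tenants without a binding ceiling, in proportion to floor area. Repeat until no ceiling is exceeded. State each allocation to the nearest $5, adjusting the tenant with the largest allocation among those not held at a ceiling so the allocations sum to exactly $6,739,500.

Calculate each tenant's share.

Floor area total: 13,125.
Pro-rata shares before constraints: Unit 3B 2,420,058.17; Unit 2A 3,718,663.54; Unit 2B 600,778.29.
Held at cap: Unit 3B ($1,815,000); balance $4,924,500 reallocated over remaining floor area 8,412.
Remaining shares: Unit 2A 4,239,565.98 → $4,239,565; Unit 2B 684,934.02 → $684,935.

Unit 3B: $1,815,000; Unit 2A: $4,239,565; Unit 2B: $684,935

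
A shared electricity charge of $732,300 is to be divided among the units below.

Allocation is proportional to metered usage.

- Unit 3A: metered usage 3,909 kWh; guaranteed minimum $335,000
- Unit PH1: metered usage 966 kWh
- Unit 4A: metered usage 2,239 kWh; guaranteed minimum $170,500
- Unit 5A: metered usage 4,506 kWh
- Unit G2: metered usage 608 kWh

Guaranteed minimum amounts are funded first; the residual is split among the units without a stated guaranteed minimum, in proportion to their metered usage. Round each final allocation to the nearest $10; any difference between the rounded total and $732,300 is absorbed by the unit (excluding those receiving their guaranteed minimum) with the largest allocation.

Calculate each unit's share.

Fund the minimums — Unit 3A $335,000; Unit 4A $170,500. Balance $226,800.
Balance split over remaining metered usage 6,080: Unit PH1 36,034.34 → $36,030; Unit 5A 168,085.66 → $168,090; Unit G2 22,680.00 → $22,680.

Unit 3A: $335,000 | Unit PH1: $36,030 | Unit 4A: $170,500 | Unit 5A: $168,090 | Unit G2: $22,680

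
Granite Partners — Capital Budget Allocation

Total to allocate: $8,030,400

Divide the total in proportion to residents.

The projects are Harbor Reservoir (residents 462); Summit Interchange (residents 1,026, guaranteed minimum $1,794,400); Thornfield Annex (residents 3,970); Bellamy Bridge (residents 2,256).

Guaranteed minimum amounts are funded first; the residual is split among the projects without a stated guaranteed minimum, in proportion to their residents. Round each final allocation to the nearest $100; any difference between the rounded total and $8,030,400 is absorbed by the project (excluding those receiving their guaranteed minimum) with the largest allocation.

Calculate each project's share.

Harbor Reservoir: $430,800; Summit Interchange: $1,794,400; Thornfield Annex: $3,701,700; Bellamy Bridge: $2,103,500

Fund the minimums — Summit Interchange $1,794,400. Remaining pool $6,236,000.
Remaining pool split over remaining residents 6,688: Harbor Reservoir 430,776.32 → $430,800; Thornfield Annex 3,701,692.58 → $3,701,700; Bellamy Bridge 2,103,531.10 → $2,103,500.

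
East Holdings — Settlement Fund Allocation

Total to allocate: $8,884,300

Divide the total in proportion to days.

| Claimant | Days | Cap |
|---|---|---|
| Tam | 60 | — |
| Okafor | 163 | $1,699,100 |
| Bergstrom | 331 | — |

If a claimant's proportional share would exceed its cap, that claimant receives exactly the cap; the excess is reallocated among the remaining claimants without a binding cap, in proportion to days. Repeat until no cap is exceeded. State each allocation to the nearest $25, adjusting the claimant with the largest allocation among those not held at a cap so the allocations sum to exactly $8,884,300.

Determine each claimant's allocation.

Tam: $1,102,600 · Okafor: $1,699,100 · Bergstrom: $6,082,600

Total days = 554.
Unconstrained shares: Tam 962,198.56; Okafor 2,613,972.74; Bergstrom 5,308,128.70.
Cap binds for Okafor ($1,699,100); residual $7,185,200 reallocated over remaining days 391.
Shares after redistribution: Tam 1,102,588.24 → $1,102,600; Bergstrom 6,082,611.76 → $6,082,600.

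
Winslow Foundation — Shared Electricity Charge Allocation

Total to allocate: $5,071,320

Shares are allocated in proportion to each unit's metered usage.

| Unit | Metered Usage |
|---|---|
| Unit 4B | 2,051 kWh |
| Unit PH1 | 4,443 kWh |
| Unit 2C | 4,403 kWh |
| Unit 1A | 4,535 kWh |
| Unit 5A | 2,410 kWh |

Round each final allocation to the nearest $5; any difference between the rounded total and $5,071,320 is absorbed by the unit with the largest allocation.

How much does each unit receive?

Combined metered usage = 17,842.
Raw shares: Unit 4B 2,051/17,842 × $5,071,320 = 582,965.88; Unit PH1 4,443/17,842 × $5,071,320 = 1,262,855.89; Unit 2C 4,403/17,842 × $5,071,320 = 1,251,486.49; Unit 1A 4,535/17,842 × $5,071,320 = 1,289,005.50; Unit 5A 2,410/17,842 × $5,071,320 = 685,006.23.
Rounded to nearest $5: Unit 4B $582,965; Unit PH1 $1,262,855; Unit 2C $1,251,485; Unit 1A $1,289,005; Unit 5A $685,005. Sum = $5,071,315.
Difference $5,071,320 − $5,071,315 = +$5 applied to largest allocation (Unit 1A): Unit 1A becomes $1,289,010.

Unit 4B: $582,965 | Unit PH1: $1,262,855 | Unit 2C: $1,251,485 | Unit 1A: $1,289,010 | Unit 5A: $685,005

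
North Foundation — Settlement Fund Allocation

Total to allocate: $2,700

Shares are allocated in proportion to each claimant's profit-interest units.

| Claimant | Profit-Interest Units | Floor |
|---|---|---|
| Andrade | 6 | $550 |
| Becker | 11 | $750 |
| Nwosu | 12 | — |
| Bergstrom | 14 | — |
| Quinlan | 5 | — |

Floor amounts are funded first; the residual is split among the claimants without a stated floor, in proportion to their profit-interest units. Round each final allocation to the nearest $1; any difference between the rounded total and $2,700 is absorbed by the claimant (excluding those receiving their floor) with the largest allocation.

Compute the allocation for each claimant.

Minimums first: Andrade $550; Becker $750. Remaining pool $1,400.
Remaining pool split over remaining profit-interest units 31: Nwosu 541.94 → $542; Bergstrom 632.26 → $632; Quinlan 225.81 → $226.

Andrade: $550; Becker: $750; Nwosu: $542; Bergstrom: $632; Quinlan: $226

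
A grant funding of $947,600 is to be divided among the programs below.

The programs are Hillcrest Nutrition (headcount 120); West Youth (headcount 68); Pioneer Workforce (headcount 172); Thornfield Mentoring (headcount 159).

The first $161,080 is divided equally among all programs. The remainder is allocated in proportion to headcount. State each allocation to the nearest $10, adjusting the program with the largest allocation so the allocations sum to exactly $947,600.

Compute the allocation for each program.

$161,080 shared equally gives $40,270 per program.
Remainder $786,520 by headcount (total 519): Hillcrest Nutrition 181,854.34 → $181,850; West Youth 103,050.79 → $103,050; Pioneer Workforce 260,657.88 → $260,660; Thornfield Mentoring 240,956.99 → $240,960.
Totals: Hillcrest Nutrition $40,270 + $181,850 = $222,120; West Youth $40,270 + $103,050 = $143,320; Pioneer Workforce $40,270 + $260,660 = $300,930; Thornfield Mentoring $40,270 + $240,960 = $281,230.

Hillcrest Nutrition: $222,120; West Youth: $143,320; Pioneer Workforce: $300,930; Thornfield Mentoring: $281,230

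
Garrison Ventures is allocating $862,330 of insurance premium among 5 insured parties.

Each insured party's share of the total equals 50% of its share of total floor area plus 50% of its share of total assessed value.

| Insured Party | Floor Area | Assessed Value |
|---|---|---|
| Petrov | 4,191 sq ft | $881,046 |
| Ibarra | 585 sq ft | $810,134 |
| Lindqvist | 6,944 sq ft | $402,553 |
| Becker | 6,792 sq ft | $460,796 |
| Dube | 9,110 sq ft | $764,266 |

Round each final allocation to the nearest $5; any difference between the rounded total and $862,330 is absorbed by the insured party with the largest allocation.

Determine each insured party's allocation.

Petrov: $179,880; Ibarra: $114,380; Lindqvist: $160,690; Becker: $165,885; Dube: $241,495

Floor area total 27,622; assessed value total 3,318,795.
Blended shares (50% floor area + 50% assessed value): Petrov 0.2086; Ibarra 0.1326; Lindqvist 0.1863; Becker 0.1924; Dube 0.2800.
Proportional shares: Petrov 179,881.41; Ibarra 114,381.02; Lindqvist 160,690.34; Becker 165,884.41; Dube 241,492.82.
Rounded to nearest $5: Petrov $179,880; Ibarra $114,380; Lindqvist $160,690; Becker $165,885; Dube $241,495. Sum = $862,330.
Sum already equals the total — no adjustment.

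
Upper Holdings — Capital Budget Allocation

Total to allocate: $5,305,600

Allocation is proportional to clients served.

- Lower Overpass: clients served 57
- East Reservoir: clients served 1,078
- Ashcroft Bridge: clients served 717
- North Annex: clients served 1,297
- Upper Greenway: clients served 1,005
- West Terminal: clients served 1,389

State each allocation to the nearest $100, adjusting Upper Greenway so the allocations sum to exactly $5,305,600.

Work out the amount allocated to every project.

Lower Overpass: $54,600 | East Reservoir: $1,031,800 | Ashcroft Bridge: $686,300 | North Annex: $1,241,500 | Upper Greenway: $961,900 | West Terminal: $1,329,500

Total clients served = 5,543.
Raw shares: Lower Overpass 57/5,543 × $5,305,600 = 54,558.76; East Reservoir 1,078/5,543 × $5,305,600 = 1,031,830.56; Ashcroft Bridge 717/5,543 × $5,305,600 = 686,291.76; North Annex 1,297/5,543 × $5,305,600 = 1,241,451.06; Upper Greenway 1,005/5,543 × $5,305,600 = 961,957.06; West Terminal 1,389/5,543 × $5,305,600 = 1,329,510.81.
At nearest $100: Lower Overpass $54,600; East Reservoir $1,031,800; Ashcroft Bridge $686,300; North Annex $1,241,500; Upper Greenway $962,000; West Terminal $1,329,500. Sum = $5,305,700.
Difference $5,305,600 − $5,305,700 = −$100 applied to Upper Greenway: Upper Greenway becomes $961,900.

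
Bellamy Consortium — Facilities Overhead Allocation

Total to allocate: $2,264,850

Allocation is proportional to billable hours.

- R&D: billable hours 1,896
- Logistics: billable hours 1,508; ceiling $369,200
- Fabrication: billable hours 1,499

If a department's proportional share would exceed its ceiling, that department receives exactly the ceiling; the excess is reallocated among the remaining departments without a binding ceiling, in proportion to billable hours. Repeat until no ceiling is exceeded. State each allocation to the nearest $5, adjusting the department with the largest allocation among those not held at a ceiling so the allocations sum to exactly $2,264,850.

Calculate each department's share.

Combined billable hours = 4,903.
Unconstrained shares: R&D 875,822.07; Logistics 696,592.66; Fabrication 692,435.27.
Cap binds for Logistics ($369,200); residual $1,895,650 reallocated over remaining billable hours 3,395.
Shares after redistribution: R&D 1,058,660.50 → $1,058,660; Fabrication 836,989.50 → $836,990.

R&D: $1,058,660 · Logistics: $369,200 · Fabrication: $836,990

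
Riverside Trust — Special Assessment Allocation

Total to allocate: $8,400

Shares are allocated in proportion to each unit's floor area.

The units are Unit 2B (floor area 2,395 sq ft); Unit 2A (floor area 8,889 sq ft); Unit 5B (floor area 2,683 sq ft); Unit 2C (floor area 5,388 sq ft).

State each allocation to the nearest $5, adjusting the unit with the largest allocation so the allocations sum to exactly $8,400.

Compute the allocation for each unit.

Combined floor area = 19,355.
Unrounded shares: Unit 2B 2,395/19,355 × $8,400 = 1,039.42; Unit 2A 8,889/19,355 × $8,400 = 3,857.79; Unit 5B 2,683/19,355 × $8,400 = 1,164.41; Unit 2C 5,388/19,355 × $8,400 = 2,338.37.
After rounding ($5): Unit 2B $1,040; Unit 2A $3,860; Unit 5B $1,165; Unit 2C $2,340. Sum = $8,405.
Difference $8,400 − $8,405 = −$5 applied to largest allocation (Unit 2A): Unit 2A becomes $3,855.

Unit 2B: $1,040 · Unit 2A: $3,855 · Unit 5B: $1,165 · Unit 2C: $2,340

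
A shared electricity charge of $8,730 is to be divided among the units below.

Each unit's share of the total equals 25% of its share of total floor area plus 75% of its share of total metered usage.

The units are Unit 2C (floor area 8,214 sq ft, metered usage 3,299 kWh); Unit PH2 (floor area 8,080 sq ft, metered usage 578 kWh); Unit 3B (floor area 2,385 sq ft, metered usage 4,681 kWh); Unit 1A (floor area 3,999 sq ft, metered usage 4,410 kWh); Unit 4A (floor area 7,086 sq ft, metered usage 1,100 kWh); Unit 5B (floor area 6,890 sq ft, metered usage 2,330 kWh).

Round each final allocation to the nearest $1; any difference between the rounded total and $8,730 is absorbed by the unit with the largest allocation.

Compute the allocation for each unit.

Floor area total 36,654; metered usage total 16,398.
Composite weights (25% floor area + 75% metered usage): Unit 2C 0.2069; Unit PH2 0.0815; Unit 3B 0.2304; Unit 1A 0.2290; Unit 4A 0.0986; Unit 5B 0.1536.
Pro-rata amounts: Unit 2C 1,806.33; Unit PH2 711.90; Unit 3B 2,011.07; Unit 1A 1,998.97; Unit 4A 861.14; Unit 5B 1,340.59.
After rounding ($1): Unit 2C $1,806; Unit PH2 $712; Unit 3B $2,011; Unit 1A $1,999; Unit 4A $861; Unit 5B $1,341. Sum = $8,730.
Rounded total matches; no reconciliation needed.

Unit 2C: $1,806 · Unit PH2: $712 · Unit 3B: $2,011 · Unit 1A: $1,999 · Unit 4A: $861 · Unit 5B: $1,341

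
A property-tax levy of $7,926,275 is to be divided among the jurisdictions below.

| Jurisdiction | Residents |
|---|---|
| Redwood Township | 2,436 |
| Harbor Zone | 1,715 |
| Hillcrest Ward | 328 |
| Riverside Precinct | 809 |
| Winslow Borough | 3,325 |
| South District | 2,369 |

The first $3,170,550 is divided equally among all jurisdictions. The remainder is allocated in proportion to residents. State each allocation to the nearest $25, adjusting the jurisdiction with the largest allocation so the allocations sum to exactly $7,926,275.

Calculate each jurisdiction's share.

Redwood Township: $1,583,325 | Harbor Zone: $1,271,100 | Hillcrest Ward: $670,475 | Riverside Precinct: $878,750 | Winslow Borough: $1,968,300 | South District: $1,554,325

$3,170,550 shared equally gives $528,425 per jurisdiction.
Remainder $4,755,725 by residents (total 10,982): Redwood Township 1,054,903.12 → $1,054,900; Harbor Zone 742,676.05 → $742,675; Hillcrest Ward 142,039.50 → $142,050; Riverside Precinct 350,335.23 → $350,325; Winslow Borough 1,439,882.14 → $1,439,875; South District 1,025,888.96 → $1,025,900.
Totals: Redwood Township $528,425 + $1,054,900 = $1,583,325; Harbor Zone $528,425 + $742,675 = $1,271,100; Hillcrest Ward $528,425 + $142,050 = $670,475; Riverside Precinct $528,425 + $350,325 = $878,750; Winslow Borough $528,425 + $1,439,875 = $1,968,300; South District $528,425 + $1,025,900 = $1,554,325.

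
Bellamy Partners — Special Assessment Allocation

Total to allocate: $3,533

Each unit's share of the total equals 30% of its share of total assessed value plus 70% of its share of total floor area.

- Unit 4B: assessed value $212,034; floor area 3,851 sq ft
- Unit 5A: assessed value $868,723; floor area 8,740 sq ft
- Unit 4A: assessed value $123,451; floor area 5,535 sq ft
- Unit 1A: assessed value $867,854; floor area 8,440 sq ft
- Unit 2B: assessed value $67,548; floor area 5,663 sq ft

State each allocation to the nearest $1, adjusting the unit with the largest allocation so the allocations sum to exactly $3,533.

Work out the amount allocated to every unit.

Unit 4B: $401 | Unit 5A: $1,100 | Unit 4A: $486 | Unit 1A: $1,078 | Unit 2B: $468

Assessed value total 2,139,610; floor area total 32,229.
Blended shares (30% assessed value + 70% floor area): Unit 4B 0.1134; Unit 5A 0.3116; Unit 4A 0.1375; Unit 1A 0.3050; Unit 2B 0.1325.
Raw shares: Unit 4B 400.54; Unit 5A 1,101.01; Unit 4A 485.88; Unit 1A 1,077.55; Unit 2B 468.01.
Rounded to nearest $1: Unit 4B $401; Unit 5A $1,101; Unit 4A $486; Unit 1A $1,078; Unit 2B $468. Sum = $3,534.
Difference $3,533 − $3,534 = −$1 applied to largest allocation (Unit 5A): Unit 5A becomes $1,100.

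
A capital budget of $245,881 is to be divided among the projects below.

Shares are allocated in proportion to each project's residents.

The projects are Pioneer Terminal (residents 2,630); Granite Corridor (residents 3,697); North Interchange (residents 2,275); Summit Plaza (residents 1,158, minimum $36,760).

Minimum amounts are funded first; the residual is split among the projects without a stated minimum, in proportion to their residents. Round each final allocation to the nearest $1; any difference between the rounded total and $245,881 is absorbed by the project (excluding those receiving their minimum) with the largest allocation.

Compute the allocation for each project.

Pioneer Terminal: $63,937 · Granite Corridor: $89,877 · North Interchange: $55,307 · Summit Plaza: $36,760

Minimums first: Summit Plaza $36,760. Balance $209,121.
Balance split over remaining residents 8,602: Pioneer Terminal 63,937.25 → $63,937; Granite Corridor 89,876.81 → $89,877; North Interchange 55,306.94 → $55,307.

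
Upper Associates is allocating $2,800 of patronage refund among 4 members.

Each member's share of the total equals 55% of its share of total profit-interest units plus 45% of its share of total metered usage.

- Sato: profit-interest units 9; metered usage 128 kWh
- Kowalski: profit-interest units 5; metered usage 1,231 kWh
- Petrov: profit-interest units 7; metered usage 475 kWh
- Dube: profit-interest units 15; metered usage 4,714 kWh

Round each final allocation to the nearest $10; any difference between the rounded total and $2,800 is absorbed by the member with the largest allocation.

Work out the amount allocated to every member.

Totals — profit-interest units 36, metered usage 6,548.
Combined weights (55% profit-interest units + 45% metered usage): Sato 0.1463; Kowalski 0.1610; Petrov 0.1396; Dube 0.5531.
Unrounded shares: Sato 409.63; Kowalski 450.76; Petrov 390.85; Dube 1,548.76.
At nearest $10: Sato $410; Kowalski $450; Petrov $390; Dube $1,550. Sum = $2,800.
Sum already equals the total — no adjustment.

Sato: $410; Kowalski: $450; Petrov: $390; Dube: $1,550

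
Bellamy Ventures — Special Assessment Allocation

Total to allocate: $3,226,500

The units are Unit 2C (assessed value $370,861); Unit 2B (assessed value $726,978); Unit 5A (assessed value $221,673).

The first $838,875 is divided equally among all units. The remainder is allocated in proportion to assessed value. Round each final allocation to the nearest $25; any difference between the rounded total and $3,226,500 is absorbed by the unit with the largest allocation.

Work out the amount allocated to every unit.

Unit 2C: $950,700; Unit 2B: $1,595,075; Unit 5A: $680,725

First tranche $838,875 split equally: $279,625 each.
Remainder $2,387,625 by assessed value (total 1,319,512): Unit 2C 671,064.00 → $671,075; Unit 2B 1,315,449.08 → $1,315,450; Unit 5A 401,111.92 → $401,100.
Totals: Unit 2C $279,625 + $671,075 = $950,700; Unit 2B $279,625 + $1,315,450 = $1,595,075; Unit 5A $279,625 + $401,100 = $680,725.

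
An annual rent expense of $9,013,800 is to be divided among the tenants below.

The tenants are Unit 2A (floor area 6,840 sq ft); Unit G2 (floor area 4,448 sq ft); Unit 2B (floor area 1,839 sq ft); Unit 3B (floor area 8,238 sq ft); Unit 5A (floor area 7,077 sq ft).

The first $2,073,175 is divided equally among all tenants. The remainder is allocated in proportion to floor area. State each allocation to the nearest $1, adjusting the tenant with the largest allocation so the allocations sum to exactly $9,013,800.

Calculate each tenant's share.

$2,073,175 shared equally gives $414,635 per tenant.
Remainder $6,940,625 by floor area (total 28,442): Unit 2A 1,669,146.86 → $1,669,147; Unit G2 1,085,433.51 → $1,085,434; Unit 2B 448,766.24 → $448,766; Unit 3B 2,010,297.05 → $2,010,297; Unit 5A 1,726,981.33 → $1,726,981.
Totals: Unit 2A $414,635 + $1,669,147 = $2,083,782; Unit G2 $414,635 + $1,085,434 = $1,500,069; Unit 2B $414,635 + $448,766 = $863,401; Unit 3B $414,635 + $2,010,297 = $2,424,932; Unit 5A $414,635 + $1,726,981 = $2,141,616.

Unit 2A: $2,083,782 · Unit G2: $1,500,069 · Unit 2B: $863,401 · Unit 3B: $2,424,932 · Unit 5A: $2,141,616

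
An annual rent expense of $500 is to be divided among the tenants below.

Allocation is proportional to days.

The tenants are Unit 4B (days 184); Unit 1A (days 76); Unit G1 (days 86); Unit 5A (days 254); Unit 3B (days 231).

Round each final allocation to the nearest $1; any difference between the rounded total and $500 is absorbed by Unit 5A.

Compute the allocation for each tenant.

Unit 4B: $111 · Unit 1A: $46 · Unit G1: $52 · Unit 5A: $152 · Unit 3B: $139

Days total: 831.
Unrounded shares: Unit 4B 184/831 × $500 = 110.71; Unit 1A 76/831 × $500 = 45.73; Unit G1 86/831 × $500 = 51.74; Unit 5A 254/831 × $500 = 152.83; Unit 3B 231/831 × $500 = 138.99.
At nearest $1: Unit 4B $111; Unit 1A $46; Unit G1 $52; Unit 5A $153; Unit 3B $139. Sum = $501.
Difference $500 − $501 = −$1 applied to Unit 5A: Unit 5A becomes $152.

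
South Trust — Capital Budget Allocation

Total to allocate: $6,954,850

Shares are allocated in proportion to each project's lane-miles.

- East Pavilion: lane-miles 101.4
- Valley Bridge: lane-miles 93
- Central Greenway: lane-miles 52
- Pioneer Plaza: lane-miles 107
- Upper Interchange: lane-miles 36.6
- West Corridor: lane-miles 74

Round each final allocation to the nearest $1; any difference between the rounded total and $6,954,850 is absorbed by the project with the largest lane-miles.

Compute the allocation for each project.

Combined lane-miles = 464.
Pro-rata amounts: East Pavilion 101.4/464 × $6,954,850 = 1,519,874.55; Valley Bridge 93/464 × $6,954,850 = 1,393,967.78; Central Greenway 52/464 × $6,954,850 = 779,422.84; Pioneer Plaza 107/464 × $6,954,850 = 1,603,812.39; Upper Interchange 36.6/464 × $6,954,850 = 548,593.77; West Corridor 74/464 × $6,954,850 = 1,109,178.66.
After rounding ($1): East Pavilion $1,519,875; Valley Bridge $1,393,968; Central Greenway $779,423; Pioneer Plaza $1,603,812; Upper Interchange $548,594; West Corridor $1,109,179. Sum = $6,954,851.
Difference $6,954,850 − $6,954,851 = −$1 applied to largest lane-miles (Pioneer Plaza): Pioneer Plaza becomes $1,603,811.

East Pavilion: $1,519,875 | Valley Bridge: $1,393,968 | Central Greenway: $779,423 | Pioneer Plaza: $1,603,811 | Upper Interchange: $548,594 | West Corridor: $1,109,179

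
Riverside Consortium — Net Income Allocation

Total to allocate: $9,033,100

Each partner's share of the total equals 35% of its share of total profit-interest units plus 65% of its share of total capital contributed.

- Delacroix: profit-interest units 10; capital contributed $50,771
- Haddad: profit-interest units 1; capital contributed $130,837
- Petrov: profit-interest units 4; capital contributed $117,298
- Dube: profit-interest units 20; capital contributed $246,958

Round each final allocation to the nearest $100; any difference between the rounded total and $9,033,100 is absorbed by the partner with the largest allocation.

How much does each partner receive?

Delacroix: $1,449,400 · Haddad: $1,497,700 · Petrov: $1,623,000 · Dube: $4,463,000

Totals — profit-interest units 35, capital contributed 545,864.
Composite weights (35% profit-interest units + 65% capital contributed): Delacroix 0.1605; Haddad 0.1658; Petrov 0.1797; Dube 0.4941.
Raw shares: Delacroix 1,449,421.65; Haddad 1,497,662.14; Petrov 1,623,024.66; Dube 4,462,991.55.
After rounding ($100): Delacroix $1,449,400; Haddad $1,497,700; Petrov $1,623,000; Dube $4,463,000. Sum = $9,033,100.
No rounding difference to absorb.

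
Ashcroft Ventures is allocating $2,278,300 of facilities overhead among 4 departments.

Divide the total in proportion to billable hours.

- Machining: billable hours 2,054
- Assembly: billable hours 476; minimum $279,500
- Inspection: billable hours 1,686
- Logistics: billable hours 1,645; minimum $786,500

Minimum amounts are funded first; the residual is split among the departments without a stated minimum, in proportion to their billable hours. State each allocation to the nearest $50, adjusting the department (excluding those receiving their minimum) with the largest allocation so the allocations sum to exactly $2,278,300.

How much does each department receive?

Machining: $665,800 | Assembly: $279,500 | Inspection: $546,500 | Logistics: $786,500

Minimums first: Assembly $279,500; Logistics $786,500. Remaining pool $1,212,300.
Remaining pool split over remaining billable hours 3,740: Machining 665,792.57 → $665,800; Inspection 546,507.43 → $546,500.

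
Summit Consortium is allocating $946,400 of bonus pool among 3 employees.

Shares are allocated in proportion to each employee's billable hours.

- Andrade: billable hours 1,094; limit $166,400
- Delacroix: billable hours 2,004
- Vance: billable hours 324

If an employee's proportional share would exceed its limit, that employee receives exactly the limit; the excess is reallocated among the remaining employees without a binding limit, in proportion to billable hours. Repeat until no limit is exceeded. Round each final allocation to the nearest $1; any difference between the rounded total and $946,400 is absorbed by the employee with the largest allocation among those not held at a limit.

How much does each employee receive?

Total billable hours = 3,422.
Proportional shares (ignoring caps): Andrade 302,560.37; Delacroix 554,233.08; Vance 89,606.55.
Held at cap: Andrade ($166,400); residual $780,000 reallocated over remaining billable hours 2,328.
Shares after redistribution: Delacroix 671,443.30 → $671,443; Vance 108,556.70 → $108,557.

Andrade: $166,400 · Delacroix: $671,443 · Vance: $108,557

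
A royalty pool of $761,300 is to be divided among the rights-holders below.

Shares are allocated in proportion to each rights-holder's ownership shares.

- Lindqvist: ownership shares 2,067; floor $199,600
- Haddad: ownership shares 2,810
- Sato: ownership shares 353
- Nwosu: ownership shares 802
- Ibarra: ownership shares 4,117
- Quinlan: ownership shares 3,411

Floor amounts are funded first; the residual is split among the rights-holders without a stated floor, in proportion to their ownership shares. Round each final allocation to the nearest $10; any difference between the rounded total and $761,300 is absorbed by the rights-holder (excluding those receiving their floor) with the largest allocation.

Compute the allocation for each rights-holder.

Guaranteed amounts: Lindqvist $199,600. Remaining pool $561,700.
Remaining pool split over remaining ownership shares 11,493: Haddad 137,333.77 → $137,330; Sato 17,252.25 → $17,250; Nwosu 39,196.33 → $39,200; Ibarra 201,211.08 → $201,210; Quinlan 166,706.58 → $166,710.

Lindqvist: $199,600 · Haddad: $137,330 · Sato: $17,250 · Nwosu: $39,200 · Ibarra: $201,210 · Quinlan: $166,710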